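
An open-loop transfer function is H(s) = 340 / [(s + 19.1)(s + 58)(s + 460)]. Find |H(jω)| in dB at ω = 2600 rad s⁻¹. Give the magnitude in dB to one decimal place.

|j2600 + 19.1| = √(2600² + 19.1²) = 2600
|j2600 + 58| = √(2600² + 58²) = 2601
|j2600 + 460| = √(2600² + 460²) = 2640
|H(j2600)| = 340 / (2600 × 2601 × 2640) = 1.9043e-08
20 log₁₀(1.9043e-08) = -154.41 dB

-154.4 dB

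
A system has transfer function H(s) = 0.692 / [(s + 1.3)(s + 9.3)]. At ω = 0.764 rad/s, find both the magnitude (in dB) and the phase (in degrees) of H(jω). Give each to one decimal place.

|H| = -26.2 dB, ∠H = -35.1°

|j0.764 + 1.3| = √(0.764² + 1.3²) = 1.508
|j0.764 + 9.3| = √(0.764² + 9.3²) = 9.331
|H(j0.764)| = 0.692 / (1.508 × 9.331) = 0.049181
20 log₁₀(0.049181) = -26.16 dB
∠(j0.764 + 1.3) = arctan(0.764/1.3) = 30.44°
∠(j0.764 + 9.3) = arctan(0.764/9.3) = 4.70°
∠H(j0.764) = − (30.44° + 4.70°) = -35.14°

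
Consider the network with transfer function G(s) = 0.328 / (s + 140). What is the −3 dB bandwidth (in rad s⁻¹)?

For a single-pole low-pass, the −3 dB point is at the pole: ω = 140 rad s⁻¹.

140 rad s⁻¹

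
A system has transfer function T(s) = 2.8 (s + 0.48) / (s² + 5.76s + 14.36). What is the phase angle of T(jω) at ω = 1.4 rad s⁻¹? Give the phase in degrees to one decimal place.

∠(j1.4 + 0.48) = arctan(1.4/0.48) = 71.08°
∠[(j1.4)² + 5.76(j1.4) + 14.36] = ∠[12.4 + j8.064] = 33.04°
∠T(j1.4) = 71.08° − 33.04° = 38.04°

38.0°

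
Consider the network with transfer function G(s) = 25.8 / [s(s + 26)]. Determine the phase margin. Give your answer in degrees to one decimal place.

87.8°

Gain crossover: |G(jω)| = 1 at ω ≈ 0.992 rad/s.
∠G(j0.992) = −90° − arctan(0.992/26) ≈ -92.18°
PM = 180° + (-92.18°) = 87.82°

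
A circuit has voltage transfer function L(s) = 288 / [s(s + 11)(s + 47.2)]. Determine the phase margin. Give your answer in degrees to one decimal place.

86.4°

Gain crossover: |L(jω)| = 1 at ω ≈ 0.554 rad/sec.
∠L(j0.554) = −90° − arctan(0.554/11) − arctan(0.554/47.2) ≈ -93.56°
PM = 180° + (-93.56°) = 86.44°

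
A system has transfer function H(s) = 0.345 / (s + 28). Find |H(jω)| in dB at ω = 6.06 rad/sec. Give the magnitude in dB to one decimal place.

|j6.06 + 28| = √(6.06² + 28²) = 28.65
|H(j6.06)| = 0.345 / 28.65 = 0.012043
20 log₁₀(0.012043) = -38.39 dB

-38.4 dB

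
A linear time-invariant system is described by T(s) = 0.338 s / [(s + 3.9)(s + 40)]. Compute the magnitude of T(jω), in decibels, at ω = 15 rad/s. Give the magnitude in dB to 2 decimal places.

-42.32 dB

|j15| = 15
|j15 + 3.9| = √(15² + 3.9²) = 15.5
|j15 + 40| = √(15² + 40²) = 42.72
|T(j15)| = 0.338 × 15 / (15.5 × 42.72) = 0.0076574
20 log₁₀(0.0076574) = -42.318 dB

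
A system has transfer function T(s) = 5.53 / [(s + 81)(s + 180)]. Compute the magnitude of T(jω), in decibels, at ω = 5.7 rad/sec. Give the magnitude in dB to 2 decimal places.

|j5.7 + 81| = √(5.7² + 81²) = 81.2
|j5.7 + 180| = √(5.7² + 180²) = 180.1
|T(j5.7)| = 5.53 / (81.2 × 180.1) = 0.00037816
20 log₁₀(0.00037816) = -68.446 dB

-68.45 dB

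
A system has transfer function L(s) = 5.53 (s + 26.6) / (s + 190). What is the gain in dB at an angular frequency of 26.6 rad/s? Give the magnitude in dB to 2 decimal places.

0.70 dB

|j26.6 + 26.6| = √(26.6² + 26.6²) = 37.62
|j26.6 + 190| = √(26.6² + 190²) = 191.9
|L(j26.6)| = 5.53 × 37.62 / 191.9 = 1.0843
20 log₁₀(1.0843) = 0.703 dB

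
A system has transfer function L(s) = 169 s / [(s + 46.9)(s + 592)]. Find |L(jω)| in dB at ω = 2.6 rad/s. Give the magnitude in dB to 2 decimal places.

|j2.6| = 2.6
|j2.6 + 46.9| = √(2.6² + 46.9²) = 46.97
|j2.6 + 592| = √(2.6² + 592²) = 592
|L(j2.6)| = 169 × 2.6 / (46.97 × 592) = 0.015801
20 log₁₀(0.015801) = -36.026 dB

-36.03 dB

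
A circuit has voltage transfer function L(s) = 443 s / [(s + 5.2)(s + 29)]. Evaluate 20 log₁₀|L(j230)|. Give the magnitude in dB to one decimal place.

5.6 dB

|j230| = 230
|j230 + 5.2| = √(230² + 5.2²) = 230.1
|j230 + 29| = √(230² + 29²) = 231.8
|L(j230)| = 443 × 230 / (230.1 × 231.8) = 1.9105
20 log₁₀(1.9105) = 5.62 dB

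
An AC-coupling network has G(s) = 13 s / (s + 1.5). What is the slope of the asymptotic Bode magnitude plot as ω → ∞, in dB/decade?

0 dB/decade

With 1 zero and 1 pole, the high-frequency asymptotic slope is 20 × (1 − 1) = 0 dB/decade.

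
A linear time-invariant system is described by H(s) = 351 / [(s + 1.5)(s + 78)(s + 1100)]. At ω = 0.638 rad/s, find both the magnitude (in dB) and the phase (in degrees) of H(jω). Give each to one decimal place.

|H| = -52.0 dB, ∠H = -23.5°

|j0.638 + 1.5| = √(0.638² + 1.5²) = 1.63
|j0.638 + 78| = √(0.638² + 78²) = 78
|j0.638 + 1100| = √(0.638² + 1100²) = 1100
|H(j0.638)| = 351 / (1.63 × 78 × 1100) = 0.0025096
20 log₁₀(0.0025096) = -52.01 dB
∠(j0.638 + 1.5) = arctan(0.638/1.5) = 23.04°
∠(j0.638 + 78) = arctan(0.638/78) = 0.47°
∠(j0.638 + 1100) = arctan(0.638/1100) = 0.03°
∠H(j0.638) = − (23.04° + 0.47° + 0.03°) = -23.54°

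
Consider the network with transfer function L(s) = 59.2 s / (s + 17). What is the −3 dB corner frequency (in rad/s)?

For a single-pole high-pass, the −3 dB point is at the pole: ω = 17 rad/s.

17 rad/s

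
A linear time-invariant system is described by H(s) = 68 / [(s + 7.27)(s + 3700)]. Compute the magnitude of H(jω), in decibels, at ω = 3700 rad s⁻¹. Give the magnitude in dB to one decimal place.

|j3700 + 7.27| = √(3700² + 7.27²) = 3700
|j3700 + 3700| = √(3700² + 3700²) = 5233
|H(j3700)| = 68 / (3700 × 5233) = 3.5123e-06
20 log₁₀(3.5123e-06) = -109.09 dB

-109.1 dB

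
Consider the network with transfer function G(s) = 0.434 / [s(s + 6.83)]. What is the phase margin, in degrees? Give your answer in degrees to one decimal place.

Gain crossover: |G(jω)| = 1 at ω ≈ 0.0635 rad/s.
∠G(j0.0635) = −90° − arctan(0.0635/6.83) ≈ -90.53°
PM = 180° + (-90.53°) = 89.47°

89.5°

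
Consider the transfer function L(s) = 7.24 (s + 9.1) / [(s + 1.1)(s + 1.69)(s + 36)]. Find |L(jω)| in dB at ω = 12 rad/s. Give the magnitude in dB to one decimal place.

|j12 + 9.1| = √(12² + 9.1²) = 15.06
|j12 + 1.1| = √(12² + 1.1²) = 12.05
|j12 + 1.69| = √(12² + 1.69²) = 12.12
|j12 + 36| = √(12² + 36²) = 37.95
|L(j12)| = 7.24 × 15.06 / (12.05 × 12.12 × 37.95) = 0.019676
20 log₁₀(0.019676) = -34.12 dB

-34.1 dB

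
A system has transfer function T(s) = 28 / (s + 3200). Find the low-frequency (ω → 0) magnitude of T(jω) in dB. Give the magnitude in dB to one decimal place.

-41.2 dB

T(0) = 28 / 3200 = 0.00875
20 log₁₀(0.00875) = -41.16 dB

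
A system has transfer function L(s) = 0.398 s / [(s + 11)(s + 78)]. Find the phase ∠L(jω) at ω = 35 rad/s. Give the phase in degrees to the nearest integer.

∠(j35) = 90.00°
∠(j35 + 11) = arctan(35/11) = 72.55°
∠(j35 + 78) = arctan(35/78) = 24.17°
∠L(j35) = 90.00° − (72.55° + 24.17°) = -6.72°

-7 deg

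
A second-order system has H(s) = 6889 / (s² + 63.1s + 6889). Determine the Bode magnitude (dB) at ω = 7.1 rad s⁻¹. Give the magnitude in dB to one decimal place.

0.0 dB

|(j7.1)² + 63.1(j7.1) + 6889| = |6838.6 + j448.01| = 6853
|H(j7.1)| = 6889 / 6853 = 1.0052
20 log₁₀(1.0052) = 0.05 dB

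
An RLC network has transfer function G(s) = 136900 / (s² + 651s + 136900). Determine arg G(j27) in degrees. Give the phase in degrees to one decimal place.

∠[(j27)² + 651(j27) + 136900] = ∠[1.3617e+05 + j17577] = 7.36°
∠G(j27) = −7.36° = -7.36°

-7.4°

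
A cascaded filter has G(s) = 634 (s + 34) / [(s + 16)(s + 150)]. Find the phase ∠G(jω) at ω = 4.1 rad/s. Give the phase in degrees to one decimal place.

-9.1°

∠(j4.1 + 34) = arctan(4.1/34) = 6.88°
∠(j4.1 + 16) = arctan(4.1/16) = 14.37°
∠(j4.1 + 150) = arctan(4.1/150) = 1.57°
∠G(j4.1) = 6.88° − (14.37° + 1.57°) = -9.06°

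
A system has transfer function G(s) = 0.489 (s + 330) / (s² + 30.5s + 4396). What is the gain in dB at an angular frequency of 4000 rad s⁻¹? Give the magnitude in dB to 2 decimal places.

|j4000 + 330| = √(4000² + 330²) = 4014
|(j4000)² + 30.5(j4000) + 4396| = |-1.5996e+07 + j1.22e+05| = 1.6e+07
|G(j4000)| = 0.489 × 4014 / 1.6e+07 = 0.0001227
20 log₁₀(0.0001227) = -78.223 dB

-78.22 dB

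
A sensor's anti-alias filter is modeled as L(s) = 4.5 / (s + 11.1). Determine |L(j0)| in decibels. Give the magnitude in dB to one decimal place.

-7.8 dB

L(0) = 4.5 / 11.1 = 0.40541
20 log₁₀(0.40541) = -7.84 dB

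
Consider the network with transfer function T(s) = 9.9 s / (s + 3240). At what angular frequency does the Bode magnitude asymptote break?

3240 rad s⁻¹

The single real pole at s = −3240 gives a corner at ω = 3240 rad s⁻¹.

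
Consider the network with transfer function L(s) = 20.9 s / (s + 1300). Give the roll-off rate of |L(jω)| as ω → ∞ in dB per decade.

0 dB/decade

With 1 zero and 1 pole, the high-frequency asymptotic slope is 20 × (1 − 1) = 0 dB/decade.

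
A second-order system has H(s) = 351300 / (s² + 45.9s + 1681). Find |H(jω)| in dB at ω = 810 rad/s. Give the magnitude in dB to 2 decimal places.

-5.42 dB

|(j810)² + 45.9(j810) + 1681| = |-6.5442e+05 + j37179| = 6.555e+05
|H(j810)| = 351300 / 6.555e+05 = 0.53595
20 log₁₀(0.53595) = -5.418 dB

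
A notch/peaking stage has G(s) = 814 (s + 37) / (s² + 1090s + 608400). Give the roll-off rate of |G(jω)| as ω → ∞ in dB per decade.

With 1 zero and 2 poles, the high-frequency asymptotic slope is 20 × (1 − 2) = -20 dB/decade.

-20 dB/decade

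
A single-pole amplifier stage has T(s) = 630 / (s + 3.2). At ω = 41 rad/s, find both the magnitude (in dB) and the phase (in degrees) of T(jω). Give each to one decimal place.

|j41 + 3.2| = √(41² + 3.2²) = 41.12
|T(j41)| = 630 / 41.12 = 15.319
20 log₁₀(15.319) = 23.70 dB
∠(j41 + 3.2) = arctan(41/3.2) = 85.54°
∠T(j41) = −85.54° = -85.54°

|T| = 23.7 dB, ∠T = -85.5°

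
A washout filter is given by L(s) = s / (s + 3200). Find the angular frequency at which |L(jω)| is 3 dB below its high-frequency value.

3200 rad/s

For a single-pole high-pass, the −3 dB point is at the pole: ω = 3200 rad/s.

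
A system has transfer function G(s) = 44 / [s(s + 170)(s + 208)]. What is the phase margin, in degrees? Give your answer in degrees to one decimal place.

Gain crossover: |G(jω)| = 1 at ω ≈ 0.00124 rad/s.
∠G(j0.00124) = −90° − arctan(0.00124/170) − arctan(0.00124/208) ≈ -90.00°
PM = 180° + (-90.00°) = 90.00°

90.0 deg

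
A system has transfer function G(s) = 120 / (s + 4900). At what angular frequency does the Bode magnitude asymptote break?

4900 rad s⁻¹

The single real pole at s = −4900 gives a corner at ω = 4900 rad s⁻¹.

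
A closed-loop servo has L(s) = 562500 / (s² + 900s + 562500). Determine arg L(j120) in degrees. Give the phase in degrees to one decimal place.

∠[(j120)² + 900(j120) + 562500] = ∠[5.481e+05 + j1.08e+05] = 11.15°
∠L(j120) = −11.15° = -11.15°

-11.1°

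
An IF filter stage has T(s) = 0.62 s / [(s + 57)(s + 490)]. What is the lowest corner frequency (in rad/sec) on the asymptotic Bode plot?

57 rad/sec

Break frequencies occur at each pole and zero magnitude: 57 rad/sec, 490 rad/sec.
The lowest is 57 rad/sec.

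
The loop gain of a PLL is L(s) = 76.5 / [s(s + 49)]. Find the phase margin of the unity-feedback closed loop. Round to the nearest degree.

88°

Gain crossover: |L(jω)| = 1 at ω ≈ 1.56 rad s⁻¹.
∠L(j1.56) = −90° − arctan(1.56/49) ≈ -91.82°
PM = 180° + (-91.82°) = 88.18°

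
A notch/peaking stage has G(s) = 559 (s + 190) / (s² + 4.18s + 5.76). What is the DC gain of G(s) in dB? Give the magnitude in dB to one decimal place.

G(0) = 559 × 190 / 5.76 = 18439
20 log₁₀(18439) = 85.31 dB

85.3 dB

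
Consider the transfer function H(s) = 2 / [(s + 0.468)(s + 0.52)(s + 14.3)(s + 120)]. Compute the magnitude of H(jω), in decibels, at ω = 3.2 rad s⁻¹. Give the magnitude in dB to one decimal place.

-79.3 dB

|j3.2 + 0.468| = √(3.2² + 0.468²) = 3.234
|j3.2 + 0.52| = √(3.2² + 0.52²) = 3.242
|j3.2 + 14.3| = √(3.2² + 14.3²) = 14.65
|j3.2 + 120| = √(3.2² + 120²) = 120
|H(j3.2)| = 2 / (3.234 × 3.242 × 14.65 × 120) = 0.00010844
20 log₁₀(0.00010844) = -79.30 dB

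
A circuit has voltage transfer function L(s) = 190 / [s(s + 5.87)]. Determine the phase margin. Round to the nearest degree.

Gain crossover: |L(jω)| = 1 at ω ≈ 13.2 rad/s.
∠L(j13.2) = −90° − arctan(13.2/5.87) ≈ -155.98°
PM = 180° + (-155.98°) = 24.02°

24°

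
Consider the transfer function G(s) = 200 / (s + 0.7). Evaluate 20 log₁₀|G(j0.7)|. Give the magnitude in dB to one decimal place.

|j0.7 + 0.7| = √(0.7² + 0.7²) = 0.9899
|G(j0.7)| = 200 / 0.9899 = 202.03
20 log₁₀(202.03) = 46.11 dB

46.1 dB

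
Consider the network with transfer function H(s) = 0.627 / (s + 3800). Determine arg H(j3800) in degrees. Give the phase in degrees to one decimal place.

∠(j3800 + 3800) = arctan(3800/3800) = 45.00°
∠H(j3800) = −45.00° = -45.00°

-45.0 deg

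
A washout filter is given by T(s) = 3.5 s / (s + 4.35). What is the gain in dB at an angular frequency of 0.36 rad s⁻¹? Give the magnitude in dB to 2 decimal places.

-10.79 dB

|j0.36| = 0.36
|j0.36 + 4.35| = √(0.36² + 4.35²) = 4.365
|T(j0.36)| = 3.5 × 0.36 / 4.365 = 0.28867
20 log₁₀(0.28867) = -10.792 dB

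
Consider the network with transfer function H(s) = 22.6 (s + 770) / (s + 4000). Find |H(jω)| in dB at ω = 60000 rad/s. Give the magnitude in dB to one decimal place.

|j60000 + 770| = √(60000² + 770²) = 6e+04
|j60000 + 4000| = √(60000² + 4000²) = 6.013e+04
|H(j60000)| = 22.6 × 6e+04 / 6.013e+04 = 22.552
20 log₁₀(22.552) = 27.06 dB

27.1 dB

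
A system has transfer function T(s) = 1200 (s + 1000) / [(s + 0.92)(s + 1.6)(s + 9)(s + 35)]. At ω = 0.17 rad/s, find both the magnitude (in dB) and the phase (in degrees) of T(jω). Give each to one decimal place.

|T| = 68.1 dB, ∠T = -17.9°

|j0.17 + 1000| = √(0.17² + 1000²) = 1000
|j0.17 + 0.92| = √(0.17² + 0.92²) = 0.9356
|j0.17 + 1.6| = √(0.17² + 1.6²) = 1.609
|j0.17 + 9| = √(0.17² + 9²) = 9.002
|j0.17 + 35| = √(0.17² + 35²) = 35
|T(j0.17)| = 1200 × 1000 / (0.9356 × 1.609 × 9.002 × 35) = 2530.2
20 log₁₀(2530.2) = 68.06 dB
∠(j0.17 + 1000) = arctan(0.17/1000) = 0.01°
∠(j0.17 + 0.92) = arctan(0.17/0.92) = 10.47°
∠(j0.17 + 1.6) = arctan(0.17/1.6) = 6.06°
∠(j0.17 + 9) = arctan(0.17/9) = 1.08°
∠(j0.17 + 35) = arctan(0.17/35) = 0.28°
∠T(j0.17) = 0.01° − (10.47° + 6.06° + 1.08° + 0.28°) = -17.88°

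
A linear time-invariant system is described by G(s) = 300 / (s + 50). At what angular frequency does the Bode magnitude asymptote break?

50 rad/s

The single real pole at s = −50 gives a corner at ω = 50 rad/s.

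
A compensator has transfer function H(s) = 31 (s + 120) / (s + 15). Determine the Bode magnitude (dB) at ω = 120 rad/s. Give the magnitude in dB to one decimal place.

32.8 dB

|j120 + 120| = √(120² + 120²) = 169.7
|j120 + 15| = √(120² + 15²) = 120.9
|H(j120)| = 31 × 169.7 / 120.9 = 43.502
20 log₁₀(43.502) = 32.77 dB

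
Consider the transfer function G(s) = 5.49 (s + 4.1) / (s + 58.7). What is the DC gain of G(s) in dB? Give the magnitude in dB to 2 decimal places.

G(0) = 5.49 × 4.1 / 58.7 = 0.38346
20 log₁₀(0.38346) = -8.326 dB

-8.33 dB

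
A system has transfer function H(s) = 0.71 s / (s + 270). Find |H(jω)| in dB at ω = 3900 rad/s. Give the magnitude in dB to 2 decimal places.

-3.00 dB

|j3900| = 3900
|j3900 + 270| = √(3900² + 270²) = 3909
|H(j3900)| = 0.71 × 3900 / 3909 = 0.7083
20 log₁₀(0.7083) = -2.996 dB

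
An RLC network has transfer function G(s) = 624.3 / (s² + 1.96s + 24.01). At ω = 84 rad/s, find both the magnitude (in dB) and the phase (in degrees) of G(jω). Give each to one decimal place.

|G| = -21.0 dB, ∠G = -178.7°

|(j84)² + 1.96(j84) + 24.01| = |-7032 + j164.64| = 7034
|G(j84)| = 624.3 / 7034 = 0.088756
20 log₁₀(0.088756) = -21.04 dB
∠[(j84)² + 1.96(j84) + 24.01] = ∠[-7032 + j164.64] = 178.66°
∠G(j84) = −178.66° = -178.66°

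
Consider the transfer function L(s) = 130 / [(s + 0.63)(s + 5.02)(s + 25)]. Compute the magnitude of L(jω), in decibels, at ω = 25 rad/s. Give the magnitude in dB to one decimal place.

-44.8 dB

|j25 + 0.63| = √(25² + 0.63²) = 25.01
|j25 + 5.02| = √(25² + 5.02²) = 25.5
|j25 + 25| = √(25² + 25²) = 35.36
|L(j25)| = 130 / (25.01 × 25.5 × 35.36) = 0.0057662
20 log₁₀(0.0057662) = -44.78 dB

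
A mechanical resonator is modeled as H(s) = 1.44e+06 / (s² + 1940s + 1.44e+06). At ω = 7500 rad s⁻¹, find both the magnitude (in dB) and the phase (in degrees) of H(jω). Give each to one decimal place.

|(j7500)² + 1940(j7500) + 1.44e+06| = |-5.481e+07 + j1.455e+07| = 5.671e+07
|H(j7500)| = 1.44e+06 / 5.671e+07 = 0.025393
20 log₁₀(0.025393) = -31.91 dB
∠[(j7500)² + 1940(j7500) + 1.44e+06] = ∠[-5.481e+07 + j1.455e+07] = 165.13°
∠H(j7500) = −165.13° = -165.13°

|H| = -31.9 dB, ∠H = -165.1°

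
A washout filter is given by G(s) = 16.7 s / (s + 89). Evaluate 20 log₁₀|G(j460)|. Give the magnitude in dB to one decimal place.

|j460| = 460
|j460 + 89| = √(460² + 89²) = 468.5
|G(j460)| = 16.7 × 460 / 468.5 = 16.396
20 log₁₀(16.396) = 24.29 dB

24.3 dB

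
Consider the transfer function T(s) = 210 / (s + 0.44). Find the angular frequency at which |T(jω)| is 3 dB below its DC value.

0.44 rad s⁻¹

For a single-pole low-pass, the −3 dB point is at the pole: ω = 0.44 rad s⁻¹.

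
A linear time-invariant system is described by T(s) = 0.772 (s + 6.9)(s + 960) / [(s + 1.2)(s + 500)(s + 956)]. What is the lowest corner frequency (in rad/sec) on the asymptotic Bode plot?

Break frequencies occur at each pole and zero magnitude: 1.2 rad/sec, 6.9 rad/sec, 500 rad/sec, 956 rad/sec, 960 rad/sec.
The lowest is 1.2 rad/sec.

1.2 rad/sec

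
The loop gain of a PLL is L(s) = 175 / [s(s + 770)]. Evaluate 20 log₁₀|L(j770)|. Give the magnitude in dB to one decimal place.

|j770 + 770| = √(770² + 770²) = 1089
|j770| = 770
|L(j770)| = 175 / (1089 × 770) = 0.00020871
20 log₁₀(0.00020871) = -73.61 dB

-73.6 dB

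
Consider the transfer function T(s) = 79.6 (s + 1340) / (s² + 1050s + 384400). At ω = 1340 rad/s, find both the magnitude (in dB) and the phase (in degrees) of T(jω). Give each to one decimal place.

|j1340 + 1340| = √(1340² + 1340²) = 1895
|(j1340)² + 1050(j1340) + 384400| = |-1.4112e+06 + j1.407e+06| = 1.993e+06
|T(j1340)| = 79.6 × 1895 / 1.993e+06 = 0.075696
20 log₁₀(0.075696) = -22.42 dB
∠(j1340 + 1340) = arctan(1340/1340) = 45.00°
∠[(j1340)² + 1050(j1340) + 384400] = ∠[-1.4112e+06 + j1.407e+06] = 135.09°
∠T(j1340) = 45.00° − 135.09° = -90.09°

|T| = -22.4 dB, ∠T = -90.1°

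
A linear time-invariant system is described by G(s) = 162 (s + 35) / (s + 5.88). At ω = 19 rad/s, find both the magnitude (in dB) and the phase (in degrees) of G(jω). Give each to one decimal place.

|G| = 50.2 dB, ∠G = -44.3 deg

|j19 + 35| = √(19² + 35²) = 39.82
|j19 + 5.88| = √(19² + 5.88²) = 19.89
|G(j19)| = 162 × 39.82 / 19.89 = 324.38
20 log₁₀(324.38) = 50.22 dB
∠(j19 + 35) = arctan(19/35) = 28.50°
∠(j19 + 5.88) = arctan(19/5.88) = 72.80°
∠G(j19) = 28.50° − 72.80° = -44.31°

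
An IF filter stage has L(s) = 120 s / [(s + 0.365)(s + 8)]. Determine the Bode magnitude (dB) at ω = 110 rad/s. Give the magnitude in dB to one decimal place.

0.7 dB

|j110| = 110
|j110 + 0.365| = √(110² + 0.365²) = 110
|j110 + 8| = √(110² + 8²) = 110.3
|L(j110)| = 120 × 110 / (110 × 110.3) = 1.088
20 log₁₀(1.088) = 0.73 dB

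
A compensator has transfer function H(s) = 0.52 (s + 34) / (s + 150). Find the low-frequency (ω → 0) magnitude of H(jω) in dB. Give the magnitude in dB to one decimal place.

-18.6 dB

H(0) = 0.52 × 34 / 150 = 0.11787
20 log₁₀(0.11787) = -18.57 dB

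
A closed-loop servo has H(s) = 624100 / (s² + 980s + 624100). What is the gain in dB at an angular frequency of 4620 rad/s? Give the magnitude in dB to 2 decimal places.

|(j4620)² + 980(j4620) + 624100| = |-2.072e+07 + j4.5276e+06| = 2.121e+07
|H(j4620)| = 624100 / 2.121e+07 = 0.029426
20 log₁₀(0.029426) = -30.625 dB

-30.63 dB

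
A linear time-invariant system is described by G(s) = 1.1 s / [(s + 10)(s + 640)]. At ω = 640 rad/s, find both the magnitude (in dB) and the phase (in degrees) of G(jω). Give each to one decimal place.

|G| = -58.3 dB, ∠G = -44.1°

|j640| = 640
|j640 + 10| = √(640² + 10²) = 640.1
|j640 + 640| = √(640² + 640²) = 905.1
|G(j640)| = 1.1 × 640 / (640.1 × 905.1) = 0.0012152
20 log₁₀(0.0012152) = -58.31 dB
∠(j640) = 90.00°
∠(j640 + 10) = arctan(640/10) = 89.10°
∠(j640 + 640) = arctan(640/640) = 45.00°
∠G(j640) = 90.00° − (89.10° + 45.00°) = -44.10°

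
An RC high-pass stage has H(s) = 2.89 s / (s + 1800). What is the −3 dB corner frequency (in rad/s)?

1800 rad/s

For a single-pole high-pass, the −3 dB point is at the pole: ω = 1800 rad/s.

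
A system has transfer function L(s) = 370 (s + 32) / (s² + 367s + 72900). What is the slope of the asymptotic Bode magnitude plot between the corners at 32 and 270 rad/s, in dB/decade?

In this band the factors already past their corner are: zero at 32; net slope = 20 dB/decade.

20 dB/decade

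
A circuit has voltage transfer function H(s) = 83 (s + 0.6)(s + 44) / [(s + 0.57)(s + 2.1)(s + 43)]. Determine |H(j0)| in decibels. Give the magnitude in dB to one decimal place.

H(0) = 83 × 0.6 × 44 / (0.57 × 2.1 × 43) = 42.572
20 log₁₀(42.572) = 32.58 dB

32.6 dB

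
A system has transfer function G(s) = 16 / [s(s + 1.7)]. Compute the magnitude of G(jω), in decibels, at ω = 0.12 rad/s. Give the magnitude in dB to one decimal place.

|j0.12 + 1.7| = √(0.12² + 1.7²) = 1.704
|j0.12| = 0.12
|G(j0.12)| = 16 / (1.704 × 0.12) = 78.237
20 log₁₀(78.237) = 37.87 dB

37.9 dB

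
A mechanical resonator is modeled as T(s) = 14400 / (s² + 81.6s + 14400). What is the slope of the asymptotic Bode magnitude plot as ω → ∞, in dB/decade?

-40 dB/decade

With 0 zeros and 2 poles, the high-frequency asymptotic slope is 20 × (0 − 2) = -40 dB/decade.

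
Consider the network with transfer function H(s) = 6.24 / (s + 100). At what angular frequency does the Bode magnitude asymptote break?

The single real pole at s = −100 gives a corner at ω = 100 rad/s.

100 rad/s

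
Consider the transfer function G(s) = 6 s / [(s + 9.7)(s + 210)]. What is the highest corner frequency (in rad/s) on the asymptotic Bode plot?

210 rad/s

Break frequencies occur at each pole and zero magnitude: 9.7 rad/s, 210 rad/s.
The highest is 210 rad/s.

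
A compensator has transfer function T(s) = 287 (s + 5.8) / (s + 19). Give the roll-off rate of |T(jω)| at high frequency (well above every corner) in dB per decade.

With 1 zero and 1 pole, the high-frequency asymptotic slope is 20 × (1 − 1) = 0 dB/decade.

0 dB/decade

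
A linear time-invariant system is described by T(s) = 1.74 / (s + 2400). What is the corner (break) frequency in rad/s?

2400 rad/s

The single real pole at s = −2400 gives a corner at ω = 2400 rad/s.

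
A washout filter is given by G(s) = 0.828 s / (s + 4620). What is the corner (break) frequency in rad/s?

The single real pole at s = −4620 gives a corner at ω = 4620 rad/s.

4620 rad/s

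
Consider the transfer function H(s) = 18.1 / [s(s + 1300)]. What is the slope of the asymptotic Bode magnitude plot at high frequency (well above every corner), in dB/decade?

With 0 zeros and 2 poles, the high-frequency asymptotic slope is 20 × (0 − 2) = -40 dB/decade.

-40 dB/decade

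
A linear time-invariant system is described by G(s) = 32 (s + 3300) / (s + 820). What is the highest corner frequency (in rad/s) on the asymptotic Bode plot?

Break frequencies occur at each pole and zero magnitude: 820 rad/s, 3300 rad/s.
The highest is 3300 rad/s.

3300 rad/s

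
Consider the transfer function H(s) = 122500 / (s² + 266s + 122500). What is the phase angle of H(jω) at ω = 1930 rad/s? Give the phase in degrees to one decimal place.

∠[(j1930)² + 266(j1930) + 122500] = ∠[-3.6024e+06 + j5.1338e+05] = 171.89°
∠H(j1930) = −171.89° = -171.89°

-171.9°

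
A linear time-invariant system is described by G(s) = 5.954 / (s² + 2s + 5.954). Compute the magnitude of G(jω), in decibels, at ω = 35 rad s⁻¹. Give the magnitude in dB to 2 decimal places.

-46.24 dB

|(j35)² + 2(j35) + 5.954| = |-1219 + j70| = 1221
|G(j35)| = 5.954 / 1221 = 0.0048761
20 log₁₀(0.0048761) = -46.239 dB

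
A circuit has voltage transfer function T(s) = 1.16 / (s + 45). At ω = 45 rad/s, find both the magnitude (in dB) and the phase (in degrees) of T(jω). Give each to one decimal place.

|j45 + 45| = √(45² + 45²) = 63.64
|T(j45)| = 1.16 / 63.64 = 0.018228
20 log₁₀(0.018228) = -34.79 dB
∠(j45 + 45) = arctan(45/45) = 45.00°
∠T(j45) = −45.00° = -45.00°

|T| = -34.8 dB, ∠T = -45.0°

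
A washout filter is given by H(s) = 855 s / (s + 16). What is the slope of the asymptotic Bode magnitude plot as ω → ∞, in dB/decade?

With 1 zero and 1 pole, the high-frequency asymptotic slope is 20 × (1 − 1) = 0 dB/decade.

0 dB/decade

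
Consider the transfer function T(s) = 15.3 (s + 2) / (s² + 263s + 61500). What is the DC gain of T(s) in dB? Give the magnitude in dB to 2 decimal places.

-66.06 dB

T(0) = 15.3 × 2 / 61500 = 0.00049756
20 log₁₀(0.00049756) = -66.063 dB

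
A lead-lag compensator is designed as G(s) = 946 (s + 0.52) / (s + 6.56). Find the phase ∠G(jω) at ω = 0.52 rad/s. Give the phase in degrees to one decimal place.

∠(j0.52 + 0.52) = arctan(0.52/0.52) = 45.00°
∠(j0.52 + 6.56) = arctan(0.52/6.56) = 4.53°
∠G(j0.52) = 45.00° − 4.53° = 40.47°

40.5°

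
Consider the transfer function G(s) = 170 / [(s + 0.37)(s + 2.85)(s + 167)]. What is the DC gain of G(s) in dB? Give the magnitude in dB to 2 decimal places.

G(0) = 170 / (0.37 × 2.85 × 167) = 0.96535
20 log₁₀(0.96535) = -0.306 dB

-0.31 dB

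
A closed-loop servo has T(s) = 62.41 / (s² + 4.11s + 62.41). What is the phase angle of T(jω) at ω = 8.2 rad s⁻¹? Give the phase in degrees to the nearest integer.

-98°

∠[(j8.2)² + 4.11(j8.2) + 62.41] = ∠[-4.83 + j33.702] = 98.16°
∠T(j8.2) = −98.16° = -98.16°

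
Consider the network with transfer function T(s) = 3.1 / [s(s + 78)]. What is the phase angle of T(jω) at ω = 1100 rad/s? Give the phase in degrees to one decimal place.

-175.9°

∠(j1100 + 78) = arctan(1100/78) = 85.94°
∠(j1100) = 90.00°
∠T(j1100) = − (85.94° + 90.00°) = -175.94°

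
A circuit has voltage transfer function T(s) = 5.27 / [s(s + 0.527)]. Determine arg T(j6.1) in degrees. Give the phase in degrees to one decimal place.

∠(j6.1 + 0.527) = arctan(6.1/0.527) = 85.06°
∠(j6.1) = 90.00°
∠T(j6.1) = − (85.06° + 90.00°) = -175.06°

-175.1°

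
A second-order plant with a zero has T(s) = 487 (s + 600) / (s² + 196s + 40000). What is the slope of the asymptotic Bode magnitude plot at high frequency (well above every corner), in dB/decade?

-20 dB/decade

With 1 zero and 2 poles, the high-frequency asymptotic slope is 20 × (1 − 2) = -20 dB/decade.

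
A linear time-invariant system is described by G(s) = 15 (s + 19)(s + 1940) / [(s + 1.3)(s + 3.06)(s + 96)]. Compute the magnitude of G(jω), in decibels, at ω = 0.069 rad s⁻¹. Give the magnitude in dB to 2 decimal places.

|j0.069 + 19| = √(0.069² + 19²) = 19
|j0.069 + 1940| = √(0.069² + 1940²) = 1940
|j0.069 + 1.3| = √(0.069² + 1.3²) = 1.302
|j0.069 + 3.06| = √(0.069² + 3.06²) = 3.061
|j0.069 + 96| = √(0.069² + 96²) = 96
|G(j0.069)| = 15 × 19 × 1940 / (1.302 × 3.061 × 96) = 1445.4
20 log₁₀(1445.4) = 63.200 dB

63.20 dB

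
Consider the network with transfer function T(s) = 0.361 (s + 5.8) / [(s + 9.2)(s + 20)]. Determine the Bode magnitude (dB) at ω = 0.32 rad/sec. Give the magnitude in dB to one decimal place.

-38.9 dB

|j0.32 + 5.8| = √(0.32² + 5.8²) = 5.809
|j0.32 + 9.2| = √(0.32² + 9.2²) = 9.206
|j0.32 + 20| = √(0.32² + 20²) = 20
|T(j0.32)| = 0.361 × 5.809 / (9.206 × 20) = 0.011388
20 log₁₀(0.011388) = -38.87 dB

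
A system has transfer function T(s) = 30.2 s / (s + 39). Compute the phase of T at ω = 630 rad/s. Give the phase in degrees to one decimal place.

3.5°

∠(j630) = 90.00°
∠(j630 + 39) = arctan(630/39) = 86.46°
∠T(j630) = 90.00° − 86.46° = 3.54°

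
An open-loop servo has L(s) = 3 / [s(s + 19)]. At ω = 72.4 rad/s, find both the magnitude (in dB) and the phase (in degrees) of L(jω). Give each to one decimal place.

|j72.4 + 19| = √(72.4² + 19²) = 74.85
|j72.4| = 72.4
|L(j72.4)| = 3 / (74.85 × 72.4) = 0.00055358
20 log₁₀(0.00055358) = -65.14 dB
∠(j72.4 + 19) = arctan(72.4/19) = 75.30°
∠(j72.4) = 90.00°
∠L(j72.4) = − (75.30° + 90.00°) = -165.30°

|L| = -65.1 dB, ∠L = -165.3°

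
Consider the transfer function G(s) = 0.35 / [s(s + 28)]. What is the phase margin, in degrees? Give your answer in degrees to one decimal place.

90.0°

Gain crossover: |G(jω)| = 1 at ω ≈ 0.0125 rad/s.
∠G(j0.0125) = −90° − arctan(0.0125/28) ≈ -90.03°
PM = 180° + (-90.03°) = 89.97°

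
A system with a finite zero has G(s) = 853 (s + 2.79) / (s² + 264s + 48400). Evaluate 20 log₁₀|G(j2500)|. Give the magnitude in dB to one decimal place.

-9.3 dB

|j2500 + 2.79| = √(2500² + 2.79²) = 2500
|(j2500)² + 264(j2500) + 48400| = |-6.2016e+06 + j6.6e+05| = 6.237e+06
|G(j2500)| = 853 × 2500 / 6.237e+06 = 0.34193
20 log₁₀(0.34193) = -9.32 dB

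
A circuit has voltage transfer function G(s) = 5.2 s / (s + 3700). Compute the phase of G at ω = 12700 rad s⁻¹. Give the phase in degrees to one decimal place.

∠(j12700) = 90.00°
∠(j12700 + 3700) = arctan(12700/3700) = 73.76°
∠G(j12700) = 90.00° − 73.76° = 16.24°

16.2°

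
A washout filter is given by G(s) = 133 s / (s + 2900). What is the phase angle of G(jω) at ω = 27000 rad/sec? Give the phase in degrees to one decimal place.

∠(j27000) = 90.00°
∠(j27000 + 2900) = arctan(27000/2900) = 83.87°
∠G(j27000) = 90.00° − 83.87° = 6.13°

6.1 deg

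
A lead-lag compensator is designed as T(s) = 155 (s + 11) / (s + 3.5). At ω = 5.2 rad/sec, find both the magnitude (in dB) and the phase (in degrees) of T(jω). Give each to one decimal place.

|j5.2 + 11| = √(5.2² + 11²) = 12.17
|j5.2 + 3.5| = √(5.2² + 3.5²) = 6.268
|T(j5.2)| = 155 × 12.17 / 6.268 = 300.87
20 log₁₀(300.87) = 49.57 dB
∠(j5.2 + 11) = arctan(5.2/11) = 25.30°
∠(j5.2 + 3.5) = arctan(5.2/3.5) = 56.06°
∠T(j5.2) = 25.30° − 56.06° = -30.76°

|T| = 49.6 dB, ∠T = -30.8°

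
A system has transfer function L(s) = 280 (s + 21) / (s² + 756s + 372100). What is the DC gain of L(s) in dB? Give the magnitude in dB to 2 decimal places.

-36.03 dB

L(0) = 280 × 21 / 372100 = 0.015802
20 log₁₀(0.015802) = -36.026 dB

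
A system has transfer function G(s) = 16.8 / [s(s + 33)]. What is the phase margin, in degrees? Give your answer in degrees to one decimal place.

Gain crossover: |G(jω)| = 1 at ω ≈ 0.509 rad s⁻¹.
∠G(j0.509) = −90° − arctan(0.509/33) ≈ -90.88°
PM = 180° + (-90.88°) = 89.12°

89.1 deg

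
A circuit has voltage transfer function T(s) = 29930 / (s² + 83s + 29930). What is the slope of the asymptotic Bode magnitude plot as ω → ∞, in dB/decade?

-40 dB/decade

With 0 zeros and 2 poles, the high-frequency asymptotic slope is 20 × (0 − 2) = -40 dB/decade.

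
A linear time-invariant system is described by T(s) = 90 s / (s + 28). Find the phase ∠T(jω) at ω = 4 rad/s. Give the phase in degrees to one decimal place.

81.9 deg

∠(j4) = 90.00°
∠(j4 + 28) = arctan(4/28) = 8.13°
∠T(j4) = 90.00° − 8.13° = 81.87°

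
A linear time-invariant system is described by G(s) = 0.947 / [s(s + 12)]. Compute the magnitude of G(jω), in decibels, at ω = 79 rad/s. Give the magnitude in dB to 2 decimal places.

-76.48 dB

|j79 + 12| = √(79² + 12²) = 79.91
|j79| = 79
|G(j79)| = 0.947 / (79.91 × 79) = 0.00015002
20 log₁₀(0.00015002) = -76.477 dB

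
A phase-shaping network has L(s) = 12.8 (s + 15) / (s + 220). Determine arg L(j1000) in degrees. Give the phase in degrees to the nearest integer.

12°

∠(j1000 + 15) = arctan(1000/15) = 89.14°
∠(j1000 + 220) = arctan(1000/220) = 77.59°
∠L(j1000) = 89.14° − 77.59° = 11.55°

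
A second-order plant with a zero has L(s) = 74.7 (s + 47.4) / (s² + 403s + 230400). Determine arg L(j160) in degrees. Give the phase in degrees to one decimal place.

∠(j160 + 47.4) = arctan(160/47.4) = 73.50°
∠[(j160)² + 403(j160) + 230400] = ∠[2.048e+05 + j64480] = 17.48°
∠L(j160) = 73.50° − 17.48° = 56.02°

56.0°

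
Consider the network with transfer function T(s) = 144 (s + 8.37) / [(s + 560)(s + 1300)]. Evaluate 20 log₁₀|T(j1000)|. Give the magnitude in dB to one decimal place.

-22.3 dB

|j1000 + 8.37| = √(1000² + 8.37²) = 1000
|j1000 + 560| = √(1000² + 560²) = 1146
|j1000 + 1300| = √(1000² + 1300²) = 1640
|T(j1000)| = 144 × 1000 / (1146 × 1640) = 0.076607
20 log₁₀(0.076607) = -22.31 dB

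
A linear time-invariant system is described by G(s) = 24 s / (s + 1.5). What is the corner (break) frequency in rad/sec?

1.5 rad/sec

The single real pole at s = −1.5 gives a corner at ω = 1.5 rad/sec.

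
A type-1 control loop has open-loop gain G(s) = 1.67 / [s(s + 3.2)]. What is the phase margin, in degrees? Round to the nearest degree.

81°

Gain crossover: |G(jω)| = 1 at ω ≈ 0.515 rad s⁻¹.
∠G(j0.515) = −90° − arctan(0.515/3.2) ≈ -99.15°
PM = 180° + (-99.15°) = 80.85°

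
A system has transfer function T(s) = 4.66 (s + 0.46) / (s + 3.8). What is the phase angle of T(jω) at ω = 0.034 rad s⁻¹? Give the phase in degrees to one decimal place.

∠(j0.034 + 0.46) = arctan(0.034/0.46) = 4.23°
∠(j0.034 + 3.8) = arctan(0.034/3.8) = 0.51°
∠T(j0.034) = 4.23° − 0.51° = 3.71°

3.7°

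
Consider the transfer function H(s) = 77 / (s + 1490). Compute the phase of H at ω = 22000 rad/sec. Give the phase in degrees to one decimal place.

∠(j22000 + 1490) = arctan(22000/1490) = 86.13°
∠H(j22000) = −86.13° = -86.13°

-86.1°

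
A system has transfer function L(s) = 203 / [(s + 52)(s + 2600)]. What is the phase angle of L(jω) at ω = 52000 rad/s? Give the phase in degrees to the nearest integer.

∠(j52000 + 52) = arctan(52000/52) = 89.94°
∠(j52000 + 2600) = arctan(52000/2600) = 87.14°
∠L(j52000) = − (89.94° + 87.14°) = -177.08°

-177°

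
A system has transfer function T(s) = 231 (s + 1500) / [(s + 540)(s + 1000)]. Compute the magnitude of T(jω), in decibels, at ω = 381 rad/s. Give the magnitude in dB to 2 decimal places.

|j381 + 1500| = √(381² + 1500²) = 1548
|j381 + 540| = √(381² + 540²) = 660.9
|j381 + 1000| = √(381² + 1000²) = 1070
|T(j381)| = 231 × 1548 / (660.9 × 1070) = 0.5055
20 log₁₀(0.5055) = -5.926 dB

-5.93 dB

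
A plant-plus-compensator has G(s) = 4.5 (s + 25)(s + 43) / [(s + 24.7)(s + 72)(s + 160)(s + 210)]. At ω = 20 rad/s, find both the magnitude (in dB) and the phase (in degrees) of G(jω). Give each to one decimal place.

|j20 + 25| = √(20² + 25²) = 32.02
|j20 + 43| = √(20² + 43²) = 47.42
|j20 + 24.7| = √(20² + 24.7²) = 31.78
|j20 + 72| = √(20² + 72²) = 74.73
|j20 + 160| = √(20² + 160²) = 161.2
|j20 + 210| = √(20² + 210²) = 211
|G(j20)| = 4.5 × 32.02 × 47.42 / (31.78 × 74.73 × 161.2 × 211) = 8.4577e-05
20 log₁₀(8.4577e-05) = -81.46 dB
∠(j20 + 25) = arctan(20/25) = 38.66°
∠(j20 + 43) = arctan(20/43) = 24.94°
∠(j20 + 24.7) = arctan(20/24.7) = 39.00°
∠(j20 + 72) = arctan(20/72) = 15.52°
∠(j20 + 160) = arctan(20/160) = 7.13°
∠(j20 + 210) = arctan(20/210) = 5.44°
∠G(j20) = 38.66° + 24.94° − (39.00° + 15.52° + 7.13° + 5.44°) = -3.48°

|G| = -81.5 dB, ∠G = -3.5°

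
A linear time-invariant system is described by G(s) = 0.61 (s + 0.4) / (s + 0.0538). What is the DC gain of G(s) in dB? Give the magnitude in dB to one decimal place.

G(0) = 0.61 × 0.4 / 0.0538 = 4.5353
20 log₁₀(4.5353) = 13.13 dB

13.1 dB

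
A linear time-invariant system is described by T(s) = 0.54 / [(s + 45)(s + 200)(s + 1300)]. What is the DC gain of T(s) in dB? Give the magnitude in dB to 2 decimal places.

-146.72 dB

T(0) = 0.54 / (45 × 200 × 1300) = 4.6154e-08
20 log₁₀(4.6154e-08) = -146.716 dB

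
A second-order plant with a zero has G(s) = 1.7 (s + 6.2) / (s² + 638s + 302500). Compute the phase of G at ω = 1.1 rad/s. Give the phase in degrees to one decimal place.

∠(j1.1 + 6.2) = arctan(1.1/6.2) = 10.06°
∠[(j1.1)² + 638(j1.1) + 302500] = ∠[3.025e+05 + j701.8] = 0.13°
∠G(j1.1) = 10.06° − 0.13° = 9.93°

9.9°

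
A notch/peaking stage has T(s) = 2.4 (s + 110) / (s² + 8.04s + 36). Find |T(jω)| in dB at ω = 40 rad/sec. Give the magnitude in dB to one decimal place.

|j40 + 110| = √(40² + 110²) = 117
|(j40)² + 8.04(j40) + 36| = |-1564 + j321.6| = 1597
|T(j40)| = 2.4 × 117 / 1597 = 0.17593
20 log₁₀(0.17593) = -15.09 dB

-15.1 dB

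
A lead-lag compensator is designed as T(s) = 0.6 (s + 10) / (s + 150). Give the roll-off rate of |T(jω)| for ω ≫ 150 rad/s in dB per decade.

0 dB/decade

With 1 zero and 1 pole, the high-frequency asymptotic slope is 20 × (1 − 1) = 0 dB/decade.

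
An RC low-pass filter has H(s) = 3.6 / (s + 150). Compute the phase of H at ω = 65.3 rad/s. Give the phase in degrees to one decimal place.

∠(j65.3 + 150) = arctan(65.3/150) = 23.53°
∠H(j65.3) = −23.53° = -23.53°

-23.5°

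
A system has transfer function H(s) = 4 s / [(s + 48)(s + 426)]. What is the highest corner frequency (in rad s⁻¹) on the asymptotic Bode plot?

Break frequencies occur at each pole and zero magnitude: 48 rad s⁻¹, 426 rad s⁻¹.
The highest is 426 rad s⁻¹.

426 rad s⁻¹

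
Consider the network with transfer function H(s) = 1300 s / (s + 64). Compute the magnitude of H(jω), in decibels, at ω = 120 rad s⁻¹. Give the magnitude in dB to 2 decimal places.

61.19 dB

|j120| = 120
|j120 + 64| = √(120² + 64²) = 136
|H(j120)| = 1300 × 120 / 136 = 1147.1
20 log₁₀(1147.1) = 61.192 dB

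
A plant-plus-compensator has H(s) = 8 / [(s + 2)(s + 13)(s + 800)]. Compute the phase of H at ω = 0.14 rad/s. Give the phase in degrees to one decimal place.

-4.6°

∠(j0.14 + 2) = arctan(0.14/2) = 4.00°
∠(j0.14 + 13) = arctan(0.14/13) = 0.62°
∠(j0.14 + 800) = arctan(0.14/800) = 0.01°
∠H(j0.14) = − (4.00° + 0.62° + 0.01°) = -4.63°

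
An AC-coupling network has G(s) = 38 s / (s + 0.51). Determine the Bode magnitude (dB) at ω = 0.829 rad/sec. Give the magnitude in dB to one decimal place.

|j0.829| = 0.829
|j0.829 + 0.51| = √(0.829² + 0.51²) = 0.9733
|G(j0.829)| = 38 × 0.829 / 0.9733 = 32.366
20 log₁₀(32.366) = 30.20 dB

30.2 dB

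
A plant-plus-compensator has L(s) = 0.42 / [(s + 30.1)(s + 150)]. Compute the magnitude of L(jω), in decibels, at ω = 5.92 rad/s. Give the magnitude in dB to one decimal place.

|j5.92 + 30.1| = √(5.92² + 30.1²) = 30.68
|j5.92 + 150| = √(5.92² + 150²) = 150.1
|L(j5.92)| = 0.42 / (30.68 × 150.1) = 9.1204e-05
20 log₁₀(9.1204e-05) = -80.80 dB

-80.8 dB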